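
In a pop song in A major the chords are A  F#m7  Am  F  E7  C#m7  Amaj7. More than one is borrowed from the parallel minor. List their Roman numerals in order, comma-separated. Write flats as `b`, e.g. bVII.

i, bVI

The diatonic triads in A major are A, Bm, C#m, D, E, F#m, G#dim. Of the given chords, A, F#m7, E7, C#m7 and Amaj7 are diatonic. Am (A–C–E) doesn't fit — on degree 1 A major would have A (I). Am is the degree-1 chord of A minor, so it is the borrowed i. But F (F–A–C) is foreign: the diatonic vi on degree 6 is F#m, whereas F comes from A minor. It is labeled bVI.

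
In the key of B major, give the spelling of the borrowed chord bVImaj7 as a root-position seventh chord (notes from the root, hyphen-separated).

The root of bVImaj7 is the lowered 6th degree: G# becomes G. Stacking thirds in B minor on G gives G–B–D–F#.

G-B-D-F#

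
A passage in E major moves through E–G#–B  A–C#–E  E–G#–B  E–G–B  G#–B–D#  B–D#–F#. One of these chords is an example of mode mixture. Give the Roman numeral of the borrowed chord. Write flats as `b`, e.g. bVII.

i

In E major the diatonic chords are E, F#m, G#m, A, B, C#m, D#dim. E–G#–B = E, A–C#–E = A, G#–B–D# = G#m and B–D#–F# = B all belong to that set. E–G–B doesn't fit — on degree 1 E major would have E (I). Em is the degree-1 chord of E minor, so it is the borrowed i.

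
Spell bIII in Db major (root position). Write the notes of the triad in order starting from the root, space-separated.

Fb Ab Cb

Scale degree 3 in Db major is F. bIII uses the lowered form, Fb, taken from Db minor. Building the major chord from the parallel minor on Fb: Fb–Ab–Cb.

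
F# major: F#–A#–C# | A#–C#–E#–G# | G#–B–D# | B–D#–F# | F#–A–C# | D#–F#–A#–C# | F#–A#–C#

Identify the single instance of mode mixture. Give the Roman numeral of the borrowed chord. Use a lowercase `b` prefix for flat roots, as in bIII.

F# major has the diatonic set F#, G#m, A#m, B, C#, D#m, E#dim. Of the given chords, F#–A#–C# = F#, A#–C#–E#–G# = A#m7, G#–B–D# = G#m, B–D#–F# = B and D#–F#–A#–C# = D#m7 are diatonic. F#–A–C# doesn't fit — on degree 1 F# major would have F# (I). F#m is the degree-1 chord of F# minor, so it is the borrowed i.

i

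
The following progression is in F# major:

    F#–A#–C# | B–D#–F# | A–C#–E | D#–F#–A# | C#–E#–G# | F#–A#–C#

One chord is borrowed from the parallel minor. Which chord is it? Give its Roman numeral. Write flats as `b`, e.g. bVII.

bIII

The diatonic triads in F# major are F#, G#m, A#m, B, C#, D#m, E#dim. F#–A#–C# = F#, B–D#–F# = B, D#–F#–A# = D#m and C#–E#–G# = C# all belong to that set. A–C#–E doesn't fit — on degree 3 F# major would have A#m (iii). A is the degree-3 chord of F# minor, so it is the borrowed bIII.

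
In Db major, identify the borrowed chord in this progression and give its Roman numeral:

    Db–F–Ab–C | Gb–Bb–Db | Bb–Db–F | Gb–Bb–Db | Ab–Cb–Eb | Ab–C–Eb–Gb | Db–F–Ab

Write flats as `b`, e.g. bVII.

The diatonic triads in Db major are Db, Ebm, Fm, Gb, Ab, Bbm, Cdim. Db–F–Ab–C = Dbmaj7, Gb–Bb–Db = Gb, Bb–Db–F = Bbm, Ab–C–Eb–Gb = Ab7 and Db–F–Ab = Db all belong to that set. Ab–Cb–Eb is not: scale degree 5 in Db major carries Ab (V). In Db minor the chord on that degree is Abm, so here it functions as v, borrowed from the parallel minor.

v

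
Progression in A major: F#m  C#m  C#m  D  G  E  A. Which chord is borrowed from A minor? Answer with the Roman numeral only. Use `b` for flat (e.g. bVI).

bVII

The diatonic triads in A major are A, Bm, C#m, D, E, F#m, G#dim. F#m, C#m, D, E and A all belong to that set. But G (G–B–D) is foreign: the diatonic vii° on degree 7 is G#dim, whereas G comes from A minor. It is labeled bVII.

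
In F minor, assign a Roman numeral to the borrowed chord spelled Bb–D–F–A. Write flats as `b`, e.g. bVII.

IVmaj7

Bb is scale degree 4 in F minor. The diatonic chord on degree 4 would be Bbm (iv), but Bb–D–F–A is the major-seventh chord from F major. As a borrowed chord it is labeled IVmaj7.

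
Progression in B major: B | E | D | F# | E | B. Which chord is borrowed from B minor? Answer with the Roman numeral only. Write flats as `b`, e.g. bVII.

bIII

In B major the diatonic chords are B, C#m, D#m, E, F#, G#m, A#dim. B, E and F# all belong to that set. D (D–F#–A) doesn't fit — on degree 3 B major would have D#m (iii). D is the degree-3 chord of B minor, so it is the borrowed bIII.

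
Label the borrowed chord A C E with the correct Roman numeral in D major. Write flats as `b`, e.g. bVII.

The root A is the diatonic 5th degree of D major; the borrowing shows in the chord quality. A–C–E is a minor chord — the form found in D minor, not the diatonic V (A). Borrowed into D major it is written v.

v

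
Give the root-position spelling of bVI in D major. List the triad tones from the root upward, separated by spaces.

Bb D F

The root of bVI is the lowered 6th degree: B becomes Bb. Stacking thirds in D minor on Bb gives Bb–D–F.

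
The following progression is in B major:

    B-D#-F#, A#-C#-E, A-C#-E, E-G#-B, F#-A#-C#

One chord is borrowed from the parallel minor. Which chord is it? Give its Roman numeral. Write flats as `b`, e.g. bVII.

B major has the diatonic set B, C#m, D#m, E, F#, G#m, A#dim. B–D#–F# = B, A#–C#–E = A#dim, E–G#–B = E and F#–A#–C# = F# all belong to that set. A–C#–E is not: scale degree 7 in B major carries A#dim (vii°). In B minor the chord on that degree is A, so here it functions as bVII, borrowed from the parallel minor.

bVII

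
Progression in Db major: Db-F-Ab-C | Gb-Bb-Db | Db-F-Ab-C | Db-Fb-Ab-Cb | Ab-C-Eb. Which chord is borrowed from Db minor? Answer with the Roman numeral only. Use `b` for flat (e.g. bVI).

The diatonic triads in Db major are Db, Ebm, Fm, Gb, Ab, Bbm, Cdim. Db–F–Ab–C = Dbmaj7, Gb–Bb–Db = Gb and Ab–C–Eb = Ab all belong to that set. But Db–Fb–Ab–Cb is foreign: the diatonic I on degree 1 is Db, whereas Dbm7 comes from Db minor. It is labeled i7.

i7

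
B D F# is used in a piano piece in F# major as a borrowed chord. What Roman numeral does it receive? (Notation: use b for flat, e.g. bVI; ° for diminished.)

B is scale degree 4 in F# major. Diatonically F# major has B (IV) on that degree; B–D–F# is instead the minor chord native to F# minor, so it takes the label iv.

iv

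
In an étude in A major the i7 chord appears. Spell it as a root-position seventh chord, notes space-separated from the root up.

A C E G

i7 is built on scale degree 1, which is A in both A major and its parallel. Stacking thirds in A minor on A gives A–C–E–G.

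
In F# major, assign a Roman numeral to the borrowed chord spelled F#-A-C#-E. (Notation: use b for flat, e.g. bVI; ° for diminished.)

i7

F# is scale degree 1 in F# major. F#–A–C#–E is a minor-seventh chord — the form found in F# minor, not the diatonic I (F#). Borrowed into F# major it is written i7.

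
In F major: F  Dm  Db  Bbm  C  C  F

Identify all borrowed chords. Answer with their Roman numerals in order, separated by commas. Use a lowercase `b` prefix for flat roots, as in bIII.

bVI, iv

In F major the diatonic chords are F, Gm, Am, Bb, C, Dm, Edim. F, Dm and C are all diatonic. But Db (Db–F–Ab) is foreign: the diatonic vi on degree 6 is Dm, whereas Db comes from F minor. It is labeled bVI. But Bbm (Bb–Db–F) is foreign: the diatonic IV on degree 4 is Bb, whereas Bbm comes from F minor. It is labeled iv.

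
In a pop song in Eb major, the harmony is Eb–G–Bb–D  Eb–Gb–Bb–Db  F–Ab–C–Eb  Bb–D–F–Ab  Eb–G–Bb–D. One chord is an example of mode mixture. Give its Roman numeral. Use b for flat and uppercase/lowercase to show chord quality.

i7

The diatonic triads in Eb major are Eb, Fm, Gm, Ab, Bb, Cm, Ddim. Of the given chords, Eb–G–Bb–D = Ebmaj7, F–Ab–C–Eb = Fm7 and Bb–D–F–Ab = Bb7 are diatonic. Eb–Gb–Bb–Db is not: scale degree 1 in Eb major carries Eb (I). In Eb minor the chord on that degree is Ebm7, so here it functions as i7, borrowed from the parallel minor.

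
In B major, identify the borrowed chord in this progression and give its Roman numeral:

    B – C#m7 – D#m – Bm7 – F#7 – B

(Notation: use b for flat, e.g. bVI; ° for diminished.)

In B major the diatonic chords are B, C#m, D#m, E, F#, G#m, A#dim. Of the given chords, B, C#m7, D#m and F#7 are diatonic. But Bm7 (B–D–F#–A) is foreign: the diatonic I on degree 1 is B, whereas Bm7 comes from B minor. It is labeled i7.

i7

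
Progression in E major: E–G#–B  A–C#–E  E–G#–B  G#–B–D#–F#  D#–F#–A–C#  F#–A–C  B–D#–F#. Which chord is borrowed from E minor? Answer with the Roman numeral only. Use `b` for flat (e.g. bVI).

ii°

E major has the diatonic set E, F#m, G#m, A, B, C#m, D#dim. Of the given chords, E–G#–B = E, A–C#–E = A, G#–B–D#–F# = G#m7, D#–F#–A–C# = D#m7b5 and B–D#–F# = B are diatonic. F#–A–C is not: scale degree 2 in E major carries F#m (ii). In E minor the chord on that degree is F#dim, so here it functions as ii°, borrowed from the parallel minor.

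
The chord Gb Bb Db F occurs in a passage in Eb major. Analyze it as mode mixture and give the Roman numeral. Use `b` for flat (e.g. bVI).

bIIImaj7

The root Gb is the lowered 3rd scale degree — diatonically Eb major has G there. Diatonically Eb major has Gm (iii) on that degree; Gb–Bb–Db–F is instead the major-seventh chord native to Eb minor, so it takes the label bIIImaj7.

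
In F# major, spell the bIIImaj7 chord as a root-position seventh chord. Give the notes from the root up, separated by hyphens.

The root of bIIImaj7 is the lowered 3rd degree: A# becomes A. Building the major-seventh chord from the parallel minor on A: A–C#–E–G#.

A-C#-E-G#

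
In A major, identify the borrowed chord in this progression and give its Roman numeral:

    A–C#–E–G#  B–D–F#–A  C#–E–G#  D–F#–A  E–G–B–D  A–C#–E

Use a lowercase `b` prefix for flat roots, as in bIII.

The diatonic triads in A major are A, Bm, C#m, D, E, F#m, G#dim. A–C#–E–G# = Amaj7, B–D–F#–A = Bm7, C#–E–G# = C#m, D–F#–A = D and A–C#–E = A are all diatonic. But E–G–B–D is foreign: the diatonic V on degree 5 is E, whereas Em7 comes from A minor. It is labeled v7.

v7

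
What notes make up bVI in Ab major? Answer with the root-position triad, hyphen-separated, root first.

Fb-Ab-Cb

The root of bVI is the lowered 6th degree: F becomes Fb. In Ab minor the chord on Fb is Fb–Ab–Cb.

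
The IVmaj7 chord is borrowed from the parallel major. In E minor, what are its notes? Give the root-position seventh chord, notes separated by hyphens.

The root, A, is scale degree 4 — the same note in E minor and E major; only the chord quality changes. Building the major-seventh chord from the parallel major on A: A–C#–E–G#.

A-C#-E-G#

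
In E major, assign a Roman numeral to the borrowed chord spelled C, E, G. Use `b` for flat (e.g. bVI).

bVI

C is the lowered form of scale degree 6 in E major (the diatonic degree 6 is C#). Diatonically E major has C#m (vi) on that degree; C–E–G is instead the major chord native to E minor, so it takes the label bVI.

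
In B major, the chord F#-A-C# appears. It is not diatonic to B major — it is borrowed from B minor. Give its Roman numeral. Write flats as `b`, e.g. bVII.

v

F# is scale degree 5 in B major. Diatonically B major has F# (V) on that degree; F#–A–C# is instead the minor chord native to B minor, so it takes the label v.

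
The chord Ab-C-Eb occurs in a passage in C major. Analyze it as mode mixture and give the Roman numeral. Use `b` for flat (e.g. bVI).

Ab is the lowered form of scale degree 6 in C major (the diatonic degree 6 is A). Diatonically C major has Am (vi) on that degree; Ab–C–Eb is instead the major chord native to C minor, so it takes the label bVI.

bVI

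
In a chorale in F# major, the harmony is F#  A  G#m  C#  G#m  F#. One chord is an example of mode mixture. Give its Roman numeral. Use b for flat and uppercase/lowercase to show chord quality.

In F# major the diatonic chords are F#, G#m, A#m, B, C#, D#m, E#dim. Of the given chords, F#, G#m and C# are diatonic. A (A–C#–E) doesn't fit — on degree 3 F# major would have A#m (iii). A is the degree-3 chord of F# minor, so it is the borrowed bIII.

bIII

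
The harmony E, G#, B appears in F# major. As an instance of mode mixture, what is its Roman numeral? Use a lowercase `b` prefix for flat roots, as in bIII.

E is the lowered form of scale degree 7 in F# major (the diatonic degree 7 is E#). The diatonic chord on degree 7 would be E#dim (vii°), but E–G#–B is the major chord from F# minor. As a borrowed chord it is labeled bVII.

bVII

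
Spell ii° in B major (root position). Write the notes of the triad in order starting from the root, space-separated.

C# E G

ii° is built on scale degree 2, which is C# in both B major and its parallel. Building the diminished chord from the parallel minor on C#: C#–E–G.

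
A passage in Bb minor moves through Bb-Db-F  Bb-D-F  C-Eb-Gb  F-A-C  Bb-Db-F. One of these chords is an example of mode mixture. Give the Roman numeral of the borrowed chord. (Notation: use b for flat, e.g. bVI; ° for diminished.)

In Bb minor (with V from harmonic minor) the diatonic chords are Bbm, Cdim, Db, Ebm, F, Gb, Ab. Bb–Db–F = Bbm, C–Eb–Gb = Cdim and F–A–C = F are all diatonic. But Bb–D–F is foreign: the diatonic i on degree 1 is Bbm, whereas Bb comes from Bb major. It is labeled I.

I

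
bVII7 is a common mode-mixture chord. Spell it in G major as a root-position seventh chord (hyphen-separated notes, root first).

The root of bVII7 is the lowered 7th degree: F# becomes F. Stacking thirds in G minor on F gives F–A–C–Eb.

F-A-C-Eb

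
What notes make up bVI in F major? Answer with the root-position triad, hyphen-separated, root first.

Db-F-Ab

Scale degree 6 in F major is D. bVI uses the lowered form, Db, taken from F minor. Stacking thirds in F minor on Db gives Db–F–Ab.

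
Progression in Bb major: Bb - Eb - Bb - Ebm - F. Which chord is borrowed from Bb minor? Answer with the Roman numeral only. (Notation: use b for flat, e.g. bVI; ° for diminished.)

iv

In Bb major the diatonic chords are Bb, Cm, Dm, Eb, F, Gm, Adim. Bb, Eb and F are all diatonic. But Ebm (Eb–Gb–Bb) is foreign: the diatonic IV on degree 4 is Eb, whereas Ebm comes from Bb minor. It is labeled iv.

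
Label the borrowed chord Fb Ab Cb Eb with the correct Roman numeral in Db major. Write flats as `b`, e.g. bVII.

The root Fb is the lowered 3rd scale degree — diatonically Db major has F there. The diatonic chord on degree 3 would be Fm (iii), but Fb–Ab–Cb–Eb is the major-seventh chord from Db minor. As a borrowed chord it is labeled bIIImaj7.

bIIImaj7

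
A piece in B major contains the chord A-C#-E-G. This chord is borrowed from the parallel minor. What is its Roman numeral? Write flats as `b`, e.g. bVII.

In B major scale degree 7 is A#; A is its lowered form, from B minor. The diatonic chord on degree 7 would be A#dim (vii°), but A–C#–E–G is the dominant-seventh chord from B minor. As a borrowed chord it is labeled bVII7.

bVII7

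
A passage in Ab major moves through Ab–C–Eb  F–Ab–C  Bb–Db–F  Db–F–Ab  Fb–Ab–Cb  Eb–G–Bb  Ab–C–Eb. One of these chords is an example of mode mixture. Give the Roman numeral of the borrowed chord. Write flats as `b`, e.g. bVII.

bVI

In Ab major the diatonic chords are Ab, Bbm, Cm, Db, Eb, Fm, Gdim. Ab–C–Eb = Ab, F–Ab–C = Fm, Bb–Db–F = Bbm, Db–F–Ab = Db and Eb–G–Bb = Eb all belong to that set. Fb–Ab–Cb is not: scale degree 6 in Ab major carries Fm (vi). In Ab minor the chord on that degree is Fb, so here it functions as bVI, borrowed from the parallel minor.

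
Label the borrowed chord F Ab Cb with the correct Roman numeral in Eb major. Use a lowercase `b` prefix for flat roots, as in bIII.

The root F is the diatonic 2nd degree of Eb major; the borrowing shows in the chord quality. F–Ab–Cb is a diminished chord — the form found in Eb minor, not the diatonic ii (Fm). Borrowed into Eb major it is written ii°.

ii°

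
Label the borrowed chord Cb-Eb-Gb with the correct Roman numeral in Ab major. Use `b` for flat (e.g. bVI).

bIII

In Ab major scale degree 3 is C; Cb is its lowered form, from Ab minor. Diatonically Ab major has Cm (iii) on that degree; Cb–Eb–Gb is instead the major chord native to Ab minor, so it takes the label bIII.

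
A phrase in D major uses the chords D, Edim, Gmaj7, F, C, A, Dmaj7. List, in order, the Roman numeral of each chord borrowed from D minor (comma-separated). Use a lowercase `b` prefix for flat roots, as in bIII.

D major has the diatonic set D, Em, F#m, G, A, Bm, C#dim. D, Gmaj7, A and Dmaj7 all belong to that set. But Edim (E–G–Bb) is foreign: the diatonic ii on degree 2 is Em, whereas Edim comes from D minor. It is labeled ii°. F (F–A–C) doesn't fit — on degree 3 D major would have F#m (iii). F is the degree-3 chord of D minor, so it is the borrowed bIII. C (C–E–G) doesn't fit — on degree 7 D major would have C#dim (vii°). C is the degree-7 chord of D minor, so it is the borrowed bVII.

ii°, bIII, bVII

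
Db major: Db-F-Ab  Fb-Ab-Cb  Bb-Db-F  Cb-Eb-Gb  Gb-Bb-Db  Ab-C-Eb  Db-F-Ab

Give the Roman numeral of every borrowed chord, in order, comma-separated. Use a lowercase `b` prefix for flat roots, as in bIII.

bIII, bVII

In Db major the diatonic chords are Db, Ebm, Fm, Gb, Ab, Bbm, Cdim. Of the given chords, Db–F–Ab = Db, Bb–Db–F = Bbm, Gb–Bb–Db = Gb and Ab–C–Eb = Ab are diatonic. Fb–Ab–Cb doesn't fit — on degree 3 Db major would have Fm (iii). Fb is the degree-3 chord of Db minor, so it is the borrowed bIII. But Cb–Eb–Gb is foreign: the diatonic vii° on degree 7 is Cdim, whereas Cb comes from Db minor. It is labeled bVII.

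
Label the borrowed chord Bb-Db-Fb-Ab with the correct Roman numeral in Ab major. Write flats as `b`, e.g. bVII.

Bb is scale degree 2 in Ab major. The diatonic chord on degree 2 would be Bbm (ii), but Bb–Db–Fb–Ab is the half-diminished-seventh chord from Ab minor. As a borrowed chord it is labeled iiø7.

iiø7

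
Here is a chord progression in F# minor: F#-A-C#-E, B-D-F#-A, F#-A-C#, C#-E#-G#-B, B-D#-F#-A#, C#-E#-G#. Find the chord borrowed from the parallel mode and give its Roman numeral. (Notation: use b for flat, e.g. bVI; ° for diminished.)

IVmaj7

F# minor has the diatonic set F#m, G#dim, A, Bm, C#, D, E (with V from harmonic minor). Of the given chords, F#–A–C#–E = F#m7, B–D–F#–A = Bm7, F#–A–C# = F#m, C#–E#–G#–B = C#7 and C#–E#–G# = C# are diatonic. B–D#–F#–A# is not: scale degree 4 in F# minor carries Bm (iv). In F# major the chord on that degree is Bmaj7, so here it functions as IVmaj7, borrowed from the parallel major.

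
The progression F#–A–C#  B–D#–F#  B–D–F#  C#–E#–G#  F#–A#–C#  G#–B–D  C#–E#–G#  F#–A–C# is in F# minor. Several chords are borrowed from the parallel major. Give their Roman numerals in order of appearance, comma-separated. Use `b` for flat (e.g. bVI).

IV, I

F# minor has the diatonic set F#m, G#dim, A, Bm, C#, D, E (with V from harmonic minor). F#–A–C# = F#m, B–D–F# = Bm, C#–E#–G# = C# and G#–B–D = G#dim all belong to that set. B–D#–F# is not: scale degree 4 in F# minor carries Bm (iv). In F# major the chord on that degree is B, so here it functions as IV, borrowed from the parallel major. But F#–A#–C# is foreign: the diatonic i on degree 1 is F#m, whereas F# comes from F# major. It is labeled I.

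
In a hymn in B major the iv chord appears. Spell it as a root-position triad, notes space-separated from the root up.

iv is built on scale degree 4, which is E in both B major and its parallel. In B minor the chord on E is E–G–B.

E G B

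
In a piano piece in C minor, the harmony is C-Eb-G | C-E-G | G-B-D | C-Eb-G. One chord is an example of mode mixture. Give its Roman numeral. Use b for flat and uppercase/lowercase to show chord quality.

The diatonic triads in C minor (with V from harmonic minor) are Cm, Ddim, Eb, Fm, G, Ab, Bb. Of the given chords, C–Eb–G = Cm and G–B–D = G are diatonic. But C–E–G is foreign: the diatonic i on degree 1 is Cm, whereas C comes from C major. It is labeled I.

I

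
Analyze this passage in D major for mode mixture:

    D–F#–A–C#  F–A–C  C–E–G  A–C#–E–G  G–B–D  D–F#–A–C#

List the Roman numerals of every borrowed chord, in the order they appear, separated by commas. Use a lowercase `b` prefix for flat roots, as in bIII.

In D major the diatonic chords are D, Em, F#m, G, A, Bm, C#dim. D–F#–A–C# = Dmaj7, A–C#–E–G = A7 and G–B–D = G all belong to that set. F–A–C is not: scale degree 3 in D major carries F#m (iii). In D minor the chord on that degree is F, so here it functions as bIII, borrowed from the parallel minor. But C–E–G is foreign: the diatonic vii° on degree 7 is C#dim, whereas C comes from D minor. It is labeled bVII.

bIII, bVII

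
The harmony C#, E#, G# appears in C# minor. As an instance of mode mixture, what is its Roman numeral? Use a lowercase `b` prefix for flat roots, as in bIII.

C# is scale degree 1 in C# minor. C#–E#–G# is a major chord — the form found in C# major, not the diatonic i (C#m). Borrowed into C# minor it is written I.

I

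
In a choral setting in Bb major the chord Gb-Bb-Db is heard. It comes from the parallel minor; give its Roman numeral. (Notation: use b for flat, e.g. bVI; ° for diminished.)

The root Gb is the lowered 6th scale degree — diatonically Bb major has G there. Diatonically Bb major has Gm (vi) on that degree; Gb–Bb–Db is instead the major chord native to Bb minor, so it takes the label bVI.

bVI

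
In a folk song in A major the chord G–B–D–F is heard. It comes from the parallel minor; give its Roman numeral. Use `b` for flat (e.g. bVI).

In A major scale degree 7 is G#; G is its lowered form, from A minor. G–B–D–F is a dominant-seventh chord — the form found in A minor, not the diatonic vii° (G#dim). Borrowed into A major it is written bVII7.

bVII7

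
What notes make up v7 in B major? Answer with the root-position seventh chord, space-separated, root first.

F# A C# E

v7 is built on scale degree 5, which is F# in both B major and its parallel. Building the minor-seventh chord from the parallel minor on F#: F#–A–C#–E.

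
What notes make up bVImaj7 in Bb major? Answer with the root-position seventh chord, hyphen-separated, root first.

Gb-Bb-Db-F

The root of bVImaj7 is the lowered 6th degree: G becomes Gb. Building the major-seventh chord from the parallel minor on Gb: Gb–Bb–Db–F.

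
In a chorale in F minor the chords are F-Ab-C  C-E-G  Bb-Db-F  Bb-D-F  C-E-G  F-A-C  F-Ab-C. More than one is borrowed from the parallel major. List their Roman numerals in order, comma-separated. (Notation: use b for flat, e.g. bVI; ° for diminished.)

The diatonic triads in F minor (with V from harmonic minor) are Fm, Gdim, Ab, Bbm, C, Db, Eb. F–Ab–C = Fm, C–E–G = C and Bb–Db–F = Bbm all belong to that set. Bb–D–F is not: scale degree 4 in F minor carries Bbm (iv). In F major the chord on that degree is Bb, so here it functions as IV, borrowed from the parallel major. F–A–C doesn't fit — on degree 1 F minor would have Fm (i). F is the degree-1 chord of F major, so it is the borrowed I.

IV, I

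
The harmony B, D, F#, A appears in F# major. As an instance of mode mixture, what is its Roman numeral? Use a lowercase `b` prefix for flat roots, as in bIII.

iv7

B is scale degree 4 in F# major. Diatonically F# major has B (IV) on that degree; B–D–F#–A is instead the minor-seventh chord native to F# minor, so it takes the label iv7.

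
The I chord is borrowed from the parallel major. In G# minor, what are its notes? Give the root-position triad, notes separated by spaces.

G# B# D#

I is built on scale degree 1, which is G# in both G# minor and its parallel. Building the major chord from the parallel major on G#: G#–B#–D#.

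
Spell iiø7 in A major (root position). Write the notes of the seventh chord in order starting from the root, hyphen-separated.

iiø7 is built on scale degree 2, which is B in both A major and its parallel. In A minor the chord on B is B–D–F–A.

B-D-F-A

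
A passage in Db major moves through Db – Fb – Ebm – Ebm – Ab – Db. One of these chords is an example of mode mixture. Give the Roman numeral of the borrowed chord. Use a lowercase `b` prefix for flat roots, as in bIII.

Db major has the diatonic set Db, Ebm, Fm, Gb, Ab, Bbm, Cdim. Db, Ebm and Ab all belong to that set. But Fb (Fb–Ab–Cb) is foreign: the diatonic iii on degree 3 is Fm, whereas Fb comes from Db minor. It is labeled bIII.

bIII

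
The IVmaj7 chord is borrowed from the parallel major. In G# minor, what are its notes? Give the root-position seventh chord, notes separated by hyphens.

The root, C#, is scale degree 4 — the same note in G# minor and G# major; only the chord quality changes. Building the major-seventh chord from the parallel major on C#: C#–E#–G#–B#.

C#-E#-G#-B#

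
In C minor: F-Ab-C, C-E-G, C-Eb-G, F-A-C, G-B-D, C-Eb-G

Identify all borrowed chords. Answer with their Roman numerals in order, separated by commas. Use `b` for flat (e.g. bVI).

The diatonic triads in C minor (with V from harmonic minor) are Cm, Ddim, Eb, Fm, G, Ab, Bb. Of the given chords, F–Ab–C = Fm, C–Eb–G = Cm and G–B–D = G are diatonic. C–E–G is not: scale degree 1 in C minor carries Cm (i). In C major the chord on that degree is C, so here it functions as I, borrowed from the parallel major. F–A–C doesn't fit — on degree 4 C minor would have Fm (iv). F is the degree-4 chord of C major, so it is the borrowed IV.

I, IV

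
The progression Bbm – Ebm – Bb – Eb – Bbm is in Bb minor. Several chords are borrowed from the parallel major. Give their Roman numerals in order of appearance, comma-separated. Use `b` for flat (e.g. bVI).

Bb minor has the diatonic set Bbm, Cdim, Db, Ebm, F, Gb, Ab (with V from harmonic minor). Of the given chords, Bbm and Ebm are diatonic. Bb (Bb–D–F) is not: scale degree 1 in Bb minor carries Bbm (i). In Bb major the chord on that degree is Bb, so here it functions as I, borrowed from the parallel major. Eb (Eb–G–Bb) is not: scale degree 4 in Bb minor carries Ebm (iv). In Bb major the chord on that degree is Eb, so here it functions as IV, borrowed from the parallel major.

I, IV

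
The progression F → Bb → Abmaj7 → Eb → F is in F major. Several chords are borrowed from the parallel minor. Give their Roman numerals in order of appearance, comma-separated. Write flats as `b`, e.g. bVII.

The diatonic triads in F major are F, Gm, Am, Bb, C, Dm, Edim. F and Bb both belong to that set. Abmaj7 (Ab–C–Eb–G) is not: scale degree 3 in F major carries Am (iii). In F minor the chord on that degree is Abmaj7, so here it functions as bIIImaj7, borrowed from the parallel minor. Eb (Eb–G–Bb) doesn't fit — on degree 7 F major would have Edim (vii°). Eb is the degree-7 chord of F minor, so it is the borrowed bVII.

bIIImaj7, bVII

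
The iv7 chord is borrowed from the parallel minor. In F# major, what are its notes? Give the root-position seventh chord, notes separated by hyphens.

B-D-F#-A

The root, B, is scale degree 4 — the same note in F# major and F# minor; only the chord quality changes. Stacking thirds in F# minor on B gives B–D–F#–A.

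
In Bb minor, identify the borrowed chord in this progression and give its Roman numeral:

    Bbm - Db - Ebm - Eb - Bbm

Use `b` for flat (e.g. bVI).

IV

In Bb minor (with V from harmonic minor) the diatonic chords are Bbm, Cdim, Db, Ebm, F, Gb, Ab. Bbm, Db and Ebm are all diatonic. But Eb (Eb–G–Bb) is foreign: the diatonic iv on degree 4 is Ebm, whereas Eb comes from Bb major. It is labeled IV.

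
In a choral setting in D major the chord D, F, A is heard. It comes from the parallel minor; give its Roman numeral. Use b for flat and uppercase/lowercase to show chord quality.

The root D is the diatonic 1st degree of D major; the borrowing shows in the chord quality. The diatonic chord on degree 1 would be D (I), but D–F–A is the minor chord from D minor. As a borrowed chord it is labeled i.

i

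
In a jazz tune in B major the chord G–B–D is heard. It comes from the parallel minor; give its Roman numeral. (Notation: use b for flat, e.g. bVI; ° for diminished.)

In B major scale degree 6 is G#; G is its lowered form, from B minor. The diatonic chord on degree 6 would be G#m (vi), but G–B–D is the major chord from B minor. As a borrowed chord it is labeled bVI.

bVI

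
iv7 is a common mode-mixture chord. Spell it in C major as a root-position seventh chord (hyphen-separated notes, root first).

The root, F, is scale degree 4 — the same note in C major and C minor; only the chord quality changes. In C minor the chord on F is F–Ab–C–Eb.

F-Ab-C-Eb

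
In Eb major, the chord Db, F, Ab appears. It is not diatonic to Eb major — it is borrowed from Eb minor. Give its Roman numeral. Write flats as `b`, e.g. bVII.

bVII

Db is the lowered form of scale degree 7 in Eb major (the diatonic degree 7 is D). The diatonic chord on degree 7 would be Ddim (vii°), but Db–F–Ab is the major chord from Eb minor. As a borrowed chord it is labeled bVII.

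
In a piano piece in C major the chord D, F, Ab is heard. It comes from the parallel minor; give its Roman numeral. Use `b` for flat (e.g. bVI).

ii°

The root D is the diatonic 2nd degree of C major; the borrowing shows in the chord quality. D–F–Ab is a diminished chord — the form found in C minor, not the diatonic ii (Dm). Borrowed into C major it is written ii°.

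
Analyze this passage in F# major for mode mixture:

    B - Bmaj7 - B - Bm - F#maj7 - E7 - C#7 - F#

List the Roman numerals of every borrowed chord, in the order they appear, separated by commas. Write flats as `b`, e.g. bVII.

The diatonic triads in F# major are F#, G#m, A#m, B, C#, D#m, E#dim. B, Bmaj7, F#maj7, C#7 and F# all belong to that set. Bm (B–D–F#) is not: scale degree 4 in F# major carries B (IV). In F# minor the chord on that degree is Bm, so here it functions as iv, borrowed from the parallel minor. E7 (E–G#–B–D) doesn't fit — on degree 7 F# major would have E#dim (vii°). E7 is the degree-7 chord of F# minor, so it is the borrowed bVII7.

iv, bVII7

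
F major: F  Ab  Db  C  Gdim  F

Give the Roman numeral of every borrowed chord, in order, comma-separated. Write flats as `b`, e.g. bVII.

F major has the diatonic set F, Gm, Am, Bb, C, Dm, Edim. Of the given chords, F and C are diatonic. Ab (Ab–C–Eb) is not: scale degree 3 in F major carries Am (iii). In F minor the chord on that degree is Ab, so here it functions as bIII, borrowed from the parallel minor. Db (Db–F–Ab) is not: scale degree 6 in F major carries Dm (vi). In F minor the chord on that degree is Db, so here it functions as bVI, borrowed from the parallel minor. Gdim (G–Bb–Db) doesn't fit — on degree 2 F major would have Gm (ii). Gdim is the degree-2 chord of F minor, so it is the borrowed ii°.

bIII, bVI, ii°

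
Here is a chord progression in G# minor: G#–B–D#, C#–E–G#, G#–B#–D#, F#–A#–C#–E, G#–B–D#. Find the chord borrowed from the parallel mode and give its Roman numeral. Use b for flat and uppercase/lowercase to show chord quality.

I

The diatonic triads in G# minor (with V from harmonic minor) are G#m, A#dim, B, C#m, D#, E, F#. Of the given chords, G#–B–D# = G#m, C#–E–G# = C#m and F#–A#–C#–E = F#7 are diatonic. G#–B#–D# is not: scale degree 1 in G# minor carries G#m (i). In G# major the chord on that degree is G#, so here it functions as I, borrowed from the parallel major.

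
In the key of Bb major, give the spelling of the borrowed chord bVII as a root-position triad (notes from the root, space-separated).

Ab C Eb

bVII is built on the lowered scale degree 7. In Bb major degree 7 is A; lowered it becomes Ab. In Bb minor the chord on Ab is Ab–C–Eb.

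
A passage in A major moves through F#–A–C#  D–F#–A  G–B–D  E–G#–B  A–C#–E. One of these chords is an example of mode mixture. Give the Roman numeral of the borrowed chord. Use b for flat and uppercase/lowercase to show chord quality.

bVII

In A major the diatonic chords are A, Bm, C#m, D, E, F#m, G#dim. Of the given chords, F#–A–C# = F#m, D–F#–A = D, E–G#–B = E and A–C#–E = A are diatonic. But G–B–D is foreign: the diatonic vii° on degree 7 is G#dim, whereas G comes from A minor. It is labeled bVII.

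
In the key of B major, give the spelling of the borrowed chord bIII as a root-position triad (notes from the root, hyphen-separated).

D-F#-A

The root of bIII is the lowered 3rd degree: D# becomes D. In B minor the chord on D is D–F#–A.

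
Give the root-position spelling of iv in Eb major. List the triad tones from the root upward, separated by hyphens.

The root, Ab, is scale degree 4 — the same note in Eb major and Eb minor; only the chord quality changes. Building the minor chord from the parallel minor on Ab: Ab–Cb–Eb.

Ab-Cb-Eb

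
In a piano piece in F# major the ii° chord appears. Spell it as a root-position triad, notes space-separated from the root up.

The root, G#, is scale degree 2 — the same note in F# major and F# minor; only the chord quality changes. In F# minor the chord on G# is G#–B–D.

G# B D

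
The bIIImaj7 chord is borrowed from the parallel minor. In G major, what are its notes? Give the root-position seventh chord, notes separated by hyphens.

Bb-D-F-A

Scale degree 3 in G major is B. bIIImaj7 uses the lowered form, Bb, taken from G minor. Stacking thirds in G minor on Bb gives Bb–D–F–A.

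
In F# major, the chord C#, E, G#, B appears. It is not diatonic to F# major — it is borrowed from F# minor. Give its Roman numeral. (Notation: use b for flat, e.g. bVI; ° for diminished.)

C# is scale degree 5 in F# major. Diatonically F# major has C# (V) on that degree; C#–E–G#–B is instead the minor-seventh chord native to F# minor, so it takes the label v7.

v7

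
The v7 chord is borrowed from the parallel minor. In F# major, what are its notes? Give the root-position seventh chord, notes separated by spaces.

C# E G# B

The root, C#, is scale degree 5 — the same note in F# major and F# minor; only the chord quality changes. In F# minor the chord on C# is C#–E–G#–B.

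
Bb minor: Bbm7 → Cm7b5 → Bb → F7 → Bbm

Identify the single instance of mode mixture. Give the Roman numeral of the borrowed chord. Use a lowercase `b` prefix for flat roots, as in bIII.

Bb minor has the diatonic set Bbm, Cdim, Db, Ebm, F, Gb, Ab (with V from harmonic minor). Bbm7, Cm7b5, F7 and Bbm are all diatonic. Bb (Bb–D–F) is not: scale degree 1 in Bb minor carries Bbm (i). In Bb major the chord on that degree is Bb, so here it functions as I, borrowed from the parallel major.

I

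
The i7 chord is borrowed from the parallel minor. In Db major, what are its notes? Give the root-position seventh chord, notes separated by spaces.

Db Fb Ab Cb

i7 is built on scale degree 1, which is Db in both Db major and its parallel. Stacking thirds in Db minor on Db gives Db–Fb–Ab–Cb.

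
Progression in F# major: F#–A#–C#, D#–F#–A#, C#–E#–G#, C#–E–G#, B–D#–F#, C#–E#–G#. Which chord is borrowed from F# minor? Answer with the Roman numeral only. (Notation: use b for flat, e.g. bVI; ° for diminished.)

In F# major the diatonic chords are F#, G#m, A#m, B, C#, D#m, E#dim. F#–A#–C# = F#, D#–F#–A# = D#m, C#–E#–G# = C# and B–D#–F# = B all belong to that set. C#–E–G# doesn't fit — on degree 5 F# major would have C# (V). C#m is the degree-5 chord of F# minor, so it is the borrowed v.

v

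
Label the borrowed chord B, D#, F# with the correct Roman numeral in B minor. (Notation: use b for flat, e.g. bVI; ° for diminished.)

The root B is the diatonic 1st degree of B minor; the borrowing shows in the chord quality. Diatonically B minor has Bm (i) on that degree; B–D#–F# is instead the major chord native to B major, so it takes the label I.

I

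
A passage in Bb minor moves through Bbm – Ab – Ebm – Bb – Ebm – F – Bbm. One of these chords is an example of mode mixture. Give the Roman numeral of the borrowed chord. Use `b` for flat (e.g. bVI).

The diatonic triads in Bb minor (with V from harmonic minor) are Bbm, Cdim, Db, Ebm, F, Gb, Ab. Bbm, Ab, Ebm and F are all diatonic. Bb (Bb–D–F) is not: scale degree 1 in Bb minor carries Bbm (i). In Bb major the chord on that degree is Bb, so here it functions as I, borrowed from the parallel major.

I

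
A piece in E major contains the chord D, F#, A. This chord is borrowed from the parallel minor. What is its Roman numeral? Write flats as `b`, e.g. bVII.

D is the lowered form of scale degree 7 in E major (the diatonic degree 7 is D#). The diatonic chord on degree 7 would be D#dim (vii°), but D–F#–A is the major chord from E minor. As a borrowed chord it is labeled bVII.

bVII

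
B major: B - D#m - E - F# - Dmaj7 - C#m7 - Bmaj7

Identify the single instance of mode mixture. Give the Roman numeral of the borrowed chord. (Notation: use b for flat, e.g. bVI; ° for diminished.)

In B major the diatonic chords are B, C#m, D#m, E, F#, G#m, A#dim. Of the given chords, B, D#m, E, F#, C#m7 and Bmaj7 are diatonic. Dmaj7 (D–F#–A–C#) is not: scale degree 3 in B major carries D#m (iii). In B minor the chord on that degree is Dmaj7, so here it functions as bIIImaj7, borrowed from the parallel minor.

bIIImaj7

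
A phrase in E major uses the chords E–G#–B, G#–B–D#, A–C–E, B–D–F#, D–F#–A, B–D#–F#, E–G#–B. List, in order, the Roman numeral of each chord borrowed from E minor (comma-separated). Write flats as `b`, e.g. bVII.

E major has the diatonic set E, F#m, G#m, A, B, C#m, D#dim. E–G#–B = E, G#–B–D# = G#m and B–D#–F# = B are all diatonic. A–C–E is not: scale degree 4 in E major carries A (IV). In E minor the chord on that degree is Am, so here it functions as iv, borrowed from the parallel minor. B–D–F# is not: scale degree 5 in E major carries B (V). In E minor the chord on that degree is Bm, so here it functions as v, borrowed from the parallel minor. D–F#–A doesn't fit — on degree 7 E major would have D#dim (vii°). D is the degree-7 chord of E minor, so it is the borrowed bVII.

iv, v, bVII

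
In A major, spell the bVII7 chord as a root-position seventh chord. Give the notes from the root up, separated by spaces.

G B D F

bVII7 is built on the lowered scale degree 7. In A major degree 7 is G#; lowered it becomes G. In A minor the chord on G is G–B–D–F.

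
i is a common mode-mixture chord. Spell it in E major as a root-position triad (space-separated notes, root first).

The root, E, is scale degree 1 — the same note in E major and E minor; only the chord quality changes. Building the minor chord from the parallel minor on E: E–G–B.

E G B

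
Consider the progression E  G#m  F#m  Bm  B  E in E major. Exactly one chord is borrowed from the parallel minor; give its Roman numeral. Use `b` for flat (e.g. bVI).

The diatonic triads in E major are E, F#m, G#m, A, B, C#m, D#dim. Of the given chords, E, G#m, F#m and B are diatonic. But Bm (B–D–F#) is foreign: the diatonic V on degree 5 is B, whereas Bm comes from E minor. It is labeled v.

v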